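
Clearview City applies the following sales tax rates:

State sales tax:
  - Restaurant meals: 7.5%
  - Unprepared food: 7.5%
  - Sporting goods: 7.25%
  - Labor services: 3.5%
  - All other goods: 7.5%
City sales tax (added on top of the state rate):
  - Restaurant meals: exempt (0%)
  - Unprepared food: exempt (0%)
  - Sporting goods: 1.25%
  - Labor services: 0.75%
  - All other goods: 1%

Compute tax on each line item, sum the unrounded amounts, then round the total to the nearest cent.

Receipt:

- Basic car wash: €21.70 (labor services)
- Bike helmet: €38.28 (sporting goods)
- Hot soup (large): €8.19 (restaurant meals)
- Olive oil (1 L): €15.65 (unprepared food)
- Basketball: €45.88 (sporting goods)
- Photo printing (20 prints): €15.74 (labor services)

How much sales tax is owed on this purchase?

€10.53

Basic car wash €21.70: labor services → 3.5% + 0.75% city = 4.25% → €0.92225
Bike helmet €38.28: sporting goods → 7.25% + 1.25% city = 8.5% → €3.2538
Hot soup (large) €8.19: restaurant meals → 7.5% + 0% city = 7.5% → €0.61425
Olive oil (1 L) €15.65: unprepared food → 7.5% + 0% city = 7.5% → €1.17375
Basketball €45.88: sporting goods → 7.25% + 1.25% city = 8.5% → €3.8998
Photo printing (20 prints) €15.74: labor services → 3.5% + 0.75% city = 4.25% → €0.66895
Unrounded tax sum = €10.5328 → €10.53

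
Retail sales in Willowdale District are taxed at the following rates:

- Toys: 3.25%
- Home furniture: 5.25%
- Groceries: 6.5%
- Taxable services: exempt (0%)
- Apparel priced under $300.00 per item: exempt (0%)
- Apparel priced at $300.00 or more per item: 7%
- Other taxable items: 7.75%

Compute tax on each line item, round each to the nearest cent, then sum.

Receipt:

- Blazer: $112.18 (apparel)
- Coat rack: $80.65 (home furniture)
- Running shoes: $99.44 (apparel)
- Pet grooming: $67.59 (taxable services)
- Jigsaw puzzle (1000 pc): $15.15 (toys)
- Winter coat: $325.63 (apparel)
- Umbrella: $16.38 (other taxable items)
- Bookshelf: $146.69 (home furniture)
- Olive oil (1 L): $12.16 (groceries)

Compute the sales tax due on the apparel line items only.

Blazer $112.18: apparel, under $300.00 → 0% → $0.00
Running shoes $99.44: apparel, under $300.00 → 0% → $0.00
Winter coat $325.63: apparel, $300.00 or more → 7% → $22.79
Tax on apparel = $0.00 + $0.00 + $22.79 = $22.79

$22.79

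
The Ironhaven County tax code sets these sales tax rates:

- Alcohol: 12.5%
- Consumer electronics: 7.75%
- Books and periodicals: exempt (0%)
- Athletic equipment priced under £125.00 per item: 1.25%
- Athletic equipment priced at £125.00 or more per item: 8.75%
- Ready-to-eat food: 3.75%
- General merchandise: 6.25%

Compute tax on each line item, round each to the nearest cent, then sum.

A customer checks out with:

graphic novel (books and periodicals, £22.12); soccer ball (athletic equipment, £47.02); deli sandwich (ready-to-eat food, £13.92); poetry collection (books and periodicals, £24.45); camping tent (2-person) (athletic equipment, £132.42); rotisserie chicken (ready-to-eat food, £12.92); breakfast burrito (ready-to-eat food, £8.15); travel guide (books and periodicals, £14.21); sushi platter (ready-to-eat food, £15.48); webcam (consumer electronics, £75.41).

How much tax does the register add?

Graphic novel £22.12: books and periodicals → 0% → £0.00
Soccer ball £47.02: athletic equipment, under £125.00 → 1.25% → £0.59
Deli sandwich £13.92: ready-to-eat food → 3.75% → £0.52
Poetry collection £24.45: books and periodicals → 0% → £0.00
Camping tent (2-person) £132.42: athletic equipment, £125.00 or more → 8.75% → £11.59
Rotisserie chicken £12.92: ready-to-eat food → 3.75% → £0.48
Breakfast burrito £8.15: ready-to-eat food → 3.75% → £0.31
Travel guide £14.21: books and periodicals → 0% → £0.00
Sushi platter £15.48: ready-to-eat food → 3.75% → £0.58
Webcam £75.41: consumer electronics → 7.75% → £5.84
Total tax = £0.59 + £0.52 + £11.59 + £0.48 + £0.31 + £0.58 + £5.84 = £19.91

£19.91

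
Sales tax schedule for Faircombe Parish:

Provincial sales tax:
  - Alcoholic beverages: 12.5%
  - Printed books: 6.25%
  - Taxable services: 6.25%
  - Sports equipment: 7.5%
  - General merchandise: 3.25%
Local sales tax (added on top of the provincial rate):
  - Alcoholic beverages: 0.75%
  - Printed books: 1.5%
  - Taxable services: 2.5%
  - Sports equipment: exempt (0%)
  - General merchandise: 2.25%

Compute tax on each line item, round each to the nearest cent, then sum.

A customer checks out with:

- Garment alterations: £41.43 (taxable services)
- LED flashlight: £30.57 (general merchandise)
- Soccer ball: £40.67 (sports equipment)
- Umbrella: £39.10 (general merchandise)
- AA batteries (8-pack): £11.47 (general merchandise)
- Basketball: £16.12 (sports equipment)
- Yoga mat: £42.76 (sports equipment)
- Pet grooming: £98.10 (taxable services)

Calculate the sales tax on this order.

£24.14

Garment alterations £41.43: taxable services → 6.25% + 2.5% local = 8.75% → £3.63
LED flashlight £30.57: general merchandise → 3.25% + 2.25% local = 5.5% → £1.68
Soccer ball £40.67: sports equipment → 7.5% + 0% local = 7.5% → £3.05
Umbrella £39.10: general merchandise → 3.25% + 2.25% local = 5.5% → £2.15
AA batteries (8-pack) £11.47: general merchandise → 3.25% + 2.25% local = 5.5% → £0.63
Basketball £16.12: sports equipment → 7.5% + 0% local = 7.5% → £1.21
Yoga mat £42.76: sports equipment → 7.5% + 0% local = 7.5% → £3.21
Pet grooming £98.10: taxable services → 6.25% + 2.5% local = 8.75% → £8.58
Total tax = £3.63 + £1.68 + £3.05 + £2.15 + £0.63 + £1.21 + £3.21 + £8.58 = £24.14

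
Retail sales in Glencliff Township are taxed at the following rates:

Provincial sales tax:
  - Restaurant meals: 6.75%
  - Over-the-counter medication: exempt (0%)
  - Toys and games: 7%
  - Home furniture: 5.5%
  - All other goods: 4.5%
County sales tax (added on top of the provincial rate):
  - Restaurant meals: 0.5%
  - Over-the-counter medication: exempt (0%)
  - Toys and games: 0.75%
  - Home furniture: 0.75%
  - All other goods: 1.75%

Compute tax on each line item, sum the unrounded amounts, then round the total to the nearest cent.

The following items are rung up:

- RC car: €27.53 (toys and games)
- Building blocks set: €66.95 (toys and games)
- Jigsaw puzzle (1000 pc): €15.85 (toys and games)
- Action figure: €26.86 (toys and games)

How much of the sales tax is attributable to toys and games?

RC car €27.53: toys and games → 7% + 0.75% county = 7.75% → €2.133575
Building blocks set €66.95: toys and games → 7% + 0.75% county = 7.75% → €5.188625
Jigsaw puzzle (1000 pc) €15.85: toys and games → 7% + 0.75% county = 7.75% → €1.228375
Action figure €26.86: toys and games → 7% + 0.75% county = 7.75% → €2.08165
Tax on toys and games: unrounded sum = €10.632225 → €10.63

€10.63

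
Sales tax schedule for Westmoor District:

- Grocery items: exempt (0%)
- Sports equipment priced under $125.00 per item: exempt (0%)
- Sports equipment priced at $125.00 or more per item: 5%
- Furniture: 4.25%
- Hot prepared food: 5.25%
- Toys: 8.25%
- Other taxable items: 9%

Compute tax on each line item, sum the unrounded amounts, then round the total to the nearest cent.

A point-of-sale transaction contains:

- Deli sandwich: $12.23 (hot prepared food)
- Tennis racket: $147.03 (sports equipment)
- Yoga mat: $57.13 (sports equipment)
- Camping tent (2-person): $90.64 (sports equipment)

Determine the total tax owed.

Deli sandwich $12.23: hot prepared food → 5.25% → $0.642075
Tennis racket $147.03: sports equipment, $125.00 or more → 5% → $7.3515
Yoga mat $57.13: sports equipment, under $125.00 → 0% → $0.00
Camping tent (2-person) $90.64: sports equipment, under $125.00 → 0% → $0.00
Unrounded tax sum = $7.993575 → $7.99

$7.99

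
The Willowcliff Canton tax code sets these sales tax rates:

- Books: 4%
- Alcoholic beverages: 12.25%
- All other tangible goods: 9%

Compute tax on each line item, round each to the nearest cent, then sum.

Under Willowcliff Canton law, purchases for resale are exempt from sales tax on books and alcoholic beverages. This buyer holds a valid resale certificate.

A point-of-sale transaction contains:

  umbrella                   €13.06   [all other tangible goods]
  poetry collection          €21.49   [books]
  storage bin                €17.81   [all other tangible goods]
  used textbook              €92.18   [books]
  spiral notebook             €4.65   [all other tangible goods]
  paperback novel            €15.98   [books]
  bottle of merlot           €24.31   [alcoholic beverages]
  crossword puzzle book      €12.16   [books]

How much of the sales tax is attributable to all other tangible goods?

€3.20

Umbrella €13.06: all other tangible goods → 9% → €1.18
Storage bin €17.81: all other tangible goods → 9% → €1.60
Spiral notebook €4.65: all other tangible goods → 9% → €0.42
Tax on all other tangible goods = €1.18 + €1.60 + €0.42 = €3.20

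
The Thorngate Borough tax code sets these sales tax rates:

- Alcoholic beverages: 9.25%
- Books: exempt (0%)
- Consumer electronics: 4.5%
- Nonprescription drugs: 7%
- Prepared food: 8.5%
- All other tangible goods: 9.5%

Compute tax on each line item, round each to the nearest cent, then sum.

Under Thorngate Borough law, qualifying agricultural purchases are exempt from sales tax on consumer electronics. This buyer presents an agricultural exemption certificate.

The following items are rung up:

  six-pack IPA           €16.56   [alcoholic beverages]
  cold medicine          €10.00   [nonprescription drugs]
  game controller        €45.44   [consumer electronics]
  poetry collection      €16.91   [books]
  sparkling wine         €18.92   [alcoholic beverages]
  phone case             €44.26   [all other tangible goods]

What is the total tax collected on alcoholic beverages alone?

€3.28

Six-pack IPA €16.56: alcoholic beverages → 9.25% → €1.53
Sparkling wine €18.92: alcoholic beverages → 9.25% → €1.75
Tax on alcoholic beverages = €1.53 + €1.75 = €3.28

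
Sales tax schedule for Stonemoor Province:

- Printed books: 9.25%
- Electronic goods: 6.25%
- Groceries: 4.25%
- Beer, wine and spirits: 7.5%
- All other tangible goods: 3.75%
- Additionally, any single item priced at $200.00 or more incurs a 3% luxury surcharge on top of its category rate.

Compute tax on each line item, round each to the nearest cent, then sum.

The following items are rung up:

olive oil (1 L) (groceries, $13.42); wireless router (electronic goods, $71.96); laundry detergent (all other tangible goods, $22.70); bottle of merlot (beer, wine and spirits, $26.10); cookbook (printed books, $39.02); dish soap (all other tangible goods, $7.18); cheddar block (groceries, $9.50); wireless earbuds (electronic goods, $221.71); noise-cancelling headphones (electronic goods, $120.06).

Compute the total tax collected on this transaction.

Olive oil (1 L) $13.42: groceries → 4.25% → $0.57
Wireless router $71.96: electronic goods → 6.25% → $4.50
Laundry detergent $22.70: all other tangible goods → 3.75% → $0.85
Bottle of merlot $26.10: beer, wine and spirits → 7.5% → $1.96
Cookbook $39.02: printed books → 9.25% → $3.61
Dish soap $7.18: all other tangible goods → 3.75% → $0.27
Cheddar block $9.50: groceries → 4.25% → $0.40
Wireless earbuds $221.71: electronic goods → 6.25% + 3% surcharge = 9.25% → $20.51
Noise-cancelling headphones $120.06: electronic goods → 6.25% → $7.50
Total tax = $0.57 + $4.50 + $0.85 + $1.96 + $3.61 + $0.27 + $0.40 + $20.51 + $7.50 = $40.17

$40.17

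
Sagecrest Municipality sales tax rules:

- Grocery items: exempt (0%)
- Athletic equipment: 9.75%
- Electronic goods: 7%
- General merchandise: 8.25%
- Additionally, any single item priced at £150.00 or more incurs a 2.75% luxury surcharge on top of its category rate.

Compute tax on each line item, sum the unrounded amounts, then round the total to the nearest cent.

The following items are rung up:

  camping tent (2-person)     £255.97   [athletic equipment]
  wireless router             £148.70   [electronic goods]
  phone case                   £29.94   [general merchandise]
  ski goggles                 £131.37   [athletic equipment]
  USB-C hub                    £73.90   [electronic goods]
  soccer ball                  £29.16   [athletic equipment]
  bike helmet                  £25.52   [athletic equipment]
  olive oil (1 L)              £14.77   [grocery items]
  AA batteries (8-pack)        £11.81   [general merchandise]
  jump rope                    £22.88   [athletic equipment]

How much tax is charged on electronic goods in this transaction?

Wireless router £148.70: electronic goods → 7% → £10.409
USB-C hub £73.90: electronic goods → 7% → £5.173
Tax on electronic goods: unrounded sum = £15.582 → £15.58

£15.58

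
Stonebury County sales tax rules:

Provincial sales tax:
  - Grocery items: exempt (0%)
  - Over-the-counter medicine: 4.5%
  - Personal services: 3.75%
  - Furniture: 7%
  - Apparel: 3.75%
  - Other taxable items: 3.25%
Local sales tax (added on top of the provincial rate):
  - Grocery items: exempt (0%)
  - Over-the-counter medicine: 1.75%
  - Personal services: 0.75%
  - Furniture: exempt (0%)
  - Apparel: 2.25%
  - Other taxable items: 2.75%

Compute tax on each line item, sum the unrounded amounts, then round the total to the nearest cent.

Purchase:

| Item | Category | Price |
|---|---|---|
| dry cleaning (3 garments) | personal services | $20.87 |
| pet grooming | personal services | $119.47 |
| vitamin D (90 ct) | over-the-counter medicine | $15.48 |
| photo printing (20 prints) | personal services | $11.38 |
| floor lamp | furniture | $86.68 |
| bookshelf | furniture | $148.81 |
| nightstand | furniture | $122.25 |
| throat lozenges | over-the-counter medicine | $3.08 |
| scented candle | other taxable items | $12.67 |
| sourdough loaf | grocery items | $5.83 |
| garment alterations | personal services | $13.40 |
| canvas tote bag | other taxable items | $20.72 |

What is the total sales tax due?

$35.64

Dry cleaning (3 garments) $20.87: personal services → 3.75% + 0.75% local = 4.5% → $0.93915
Pet grooming $119.47: personal services → 3.75% + 0.75% local = 4.5% → $5.37615
Vitamin D (90 ct) $15.48: over-the-counter medicine → 4.5% + 1.75% local = 6.25% → $0.9675
Photo printing (20 prints) $11.38: personal services → 3.75% + 0.75% local = 4.5% → $0.5121
Floor lamp $86.68: furniture → 7% + 0% local = 7% → $6.0676
Bookshelf $148.81: furniture → 7% + 0% local = 7% → $10.4167
Nightstand $122.25: furniture → 7% + 0% local = 7% → $8.5575
Throat lozenges $3.08: over-the-counter medicine → 4.5% + 1.75% local = 6.25% → $0.1925
Scented candle $12.67: other taxable items → 3.25% + 2.75% local = 6% → $0.7602
Sourdough loaf $5.83: grocery items → 0% + 0% local = 0% → $0.00
Garment alterations $13.40: personal services → 3.75% + 0.75% local = 4.5% → $0.603
Canvas tote bag $20.72: other taxable items → 3.25% + 2.75% local = 6% → $1.2432
Unrounded tax sum = $35.6356 → $35.64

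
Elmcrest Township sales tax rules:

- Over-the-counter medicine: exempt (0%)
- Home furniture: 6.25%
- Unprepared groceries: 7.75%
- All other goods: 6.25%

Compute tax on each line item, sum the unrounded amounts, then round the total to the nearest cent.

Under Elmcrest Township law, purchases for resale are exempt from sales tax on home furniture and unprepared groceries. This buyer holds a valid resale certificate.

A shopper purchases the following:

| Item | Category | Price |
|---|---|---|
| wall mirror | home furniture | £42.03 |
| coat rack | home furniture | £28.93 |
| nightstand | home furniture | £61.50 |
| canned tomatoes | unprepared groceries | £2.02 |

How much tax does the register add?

£0.00

Wall mirror £42.03: home furniture, buyer-exempt → 0% → £0.00
Coat rack £28.93: home furniture, buyer-exempt → 0% → £0.00
Nightstand £61.50: home furniture, buyer-exempt → 0% → £0.00
Canned tomatoes £2.02: unprepared groceries, buyer-exempt → 0% → £0.00
Unrounded tax sum = £0.00 → £0.00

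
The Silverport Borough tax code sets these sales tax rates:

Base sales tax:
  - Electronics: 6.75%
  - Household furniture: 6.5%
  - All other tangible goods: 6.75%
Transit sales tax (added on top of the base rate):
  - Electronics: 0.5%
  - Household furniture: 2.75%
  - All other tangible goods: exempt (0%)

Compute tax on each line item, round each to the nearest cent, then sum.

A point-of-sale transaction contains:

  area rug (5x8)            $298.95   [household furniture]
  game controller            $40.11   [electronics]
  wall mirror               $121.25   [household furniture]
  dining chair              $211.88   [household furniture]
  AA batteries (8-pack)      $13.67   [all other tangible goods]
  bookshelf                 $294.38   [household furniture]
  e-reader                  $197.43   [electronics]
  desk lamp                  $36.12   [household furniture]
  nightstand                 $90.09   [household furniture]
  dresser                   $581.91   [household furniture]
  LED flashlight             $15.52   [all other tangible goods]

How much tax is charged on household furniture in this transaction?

Area rug (5x8) $298.95: household furniture → 6.5% + 2.75% transit = 9.25% → $27.65
Wall mirror $121.25: household furniture → 6.5% + 2.75% transit = 9.25% → $11.22
Dining chair $211.88: household furniture → 6.5% + 2.75% transit = 9.25% → $19.60
Bookshelf $294.38: household furniture → 6.5% + 2.75% transit = 9.25% → $27.23
Desk lamp $36.12: household furniture → 6.5% + 2.75% transit = 9.25% → $3.34
Nightstand $90.09: household furniture → 6.5% + 2.75% transit = 9.25% → $8.33
Dresser $581.91: household furniture → 6.5% + 2.75% transit = 9.25% → $53.83
Tax on household furniture = $27.65 + $11.22 + $19.60 + $27.23 + $3.34 + $8.33 + $53.83 = $151.20

$151.20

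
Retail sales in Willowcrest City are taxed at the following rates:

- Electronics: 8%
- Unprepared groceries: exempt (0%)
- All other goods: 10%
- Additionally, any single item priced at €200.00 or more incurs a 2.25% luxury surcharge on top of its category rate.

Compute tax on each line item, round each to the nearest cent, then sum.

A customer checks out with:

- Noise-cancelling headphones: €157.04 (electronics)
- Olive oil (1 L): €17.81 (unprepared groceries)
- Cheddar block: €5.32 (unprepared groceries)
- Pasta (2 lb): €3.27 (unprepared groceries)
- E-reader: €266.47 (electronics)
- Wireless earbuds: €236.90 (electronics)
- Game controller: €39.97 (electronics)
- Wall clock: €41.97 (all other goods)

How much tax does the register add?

Noise-cancelling headphones €157.04: electronics → 8% → €12.56
Olive oil (1 L) €17.81: unprepared groceries → 0% → €0.00
Cheddar block €5.32: unprepared groceries → 0% → €0.00
Pasta (2 lb) €3.27: unprepared groceries → 0% → €0.00
E-reader €266.47: electronics → 8% + 2.25% surcharge = 10.25% → €27.31
Wireless earbuds €236.90: electronics → 8% + 2.25% surcharge = 10.25% → €24.28
Game controller €39.97: electronics → 8% → €3.20
Wall clock €41.97: all other goods → 10% → €4.20
Total tax = €12.56 + €27.31 + €24.28 + €3.20 + €4.20 = €71.55

€71.55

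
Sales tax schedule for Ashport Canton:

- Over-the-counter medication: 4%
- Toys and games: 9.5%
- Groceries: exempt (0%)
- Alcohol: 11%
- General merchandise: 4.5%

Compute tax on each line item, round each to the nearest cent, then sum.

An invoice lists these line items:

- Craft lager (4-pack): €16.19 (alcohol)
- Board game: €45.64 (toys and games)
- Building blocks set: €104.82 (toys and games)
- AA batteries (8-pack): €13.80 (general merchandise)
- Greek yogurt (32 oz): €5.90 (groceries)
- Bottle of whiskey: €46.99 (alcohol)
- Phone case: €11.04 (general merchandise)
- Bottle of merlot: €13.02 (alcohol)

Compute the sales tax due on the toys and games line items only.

Board game €45.64: toys and games → 9.5% → €4.34
Building blocks set €104.82: toys and games → 9.5% → €9.96
Tax on toys and games = €4.34 + €9.96 = €14.30

€14.30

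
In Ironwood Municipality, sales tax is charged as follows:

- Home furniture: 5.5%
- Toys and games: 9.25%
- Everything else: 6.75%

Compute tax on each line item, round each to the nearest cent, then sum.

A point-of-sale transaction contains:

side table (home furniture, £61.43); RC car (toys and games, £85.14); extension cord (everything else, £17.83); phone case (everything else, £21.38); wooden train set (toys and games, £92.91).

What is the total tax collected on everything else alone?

£2.64

Extension cord £17.83: everything else → 6.75% → £1.20
Phone case £21.38: everything else → 6.75% → £1.44
Tax on everything else = £1.20 + £1.44 = £2.64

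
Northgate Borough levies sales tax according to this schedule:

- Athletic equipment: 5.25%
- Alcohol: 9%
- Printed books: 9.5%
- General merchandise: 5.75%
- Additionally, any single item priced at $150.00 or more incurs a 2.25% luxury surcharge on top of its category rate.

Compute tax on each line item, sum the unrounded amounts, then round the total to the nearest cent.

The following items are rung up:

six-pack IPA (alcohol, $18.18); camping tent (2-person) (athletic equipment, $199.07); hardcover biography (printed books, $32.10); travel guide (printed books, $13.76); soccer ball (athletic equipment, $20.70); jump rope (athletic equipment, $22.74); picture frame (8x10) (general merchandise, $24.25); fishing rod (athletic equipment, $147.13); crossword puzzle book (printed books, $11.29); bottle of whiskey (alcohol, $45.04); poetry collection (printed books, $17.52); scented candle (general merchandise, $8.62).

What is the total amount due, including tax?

Six-pack IPA $18.18: alcohol → 9% → $1.6362
Camping tent (2-person) $199.07: athletic equipment → 5.25% + 2.25% surcharge = 7.5% → $14.93025
Hardcover biography $32.10: printed books → 9.5% → $3.0495
Travel guide $13.76: printed books → 9.5% → $1.3072
Soccer ball $20.70: athletic equipment → 5.25% → $1.08675
Jump rope $22.74: athletic equipment → 5.25% → $1.19385
Picture frame (8x10) $24.25: general merchandise → 5.75% → $1.394375
Fishing rod $147.13: athletic equipment → 5.25% → $7.724325
Crossword puzzle book $11.29: printed books → 9.5% → $1.07255
Bottle of whiskey $45.04: alcohol → 9% → $4.0536
Poetry collection $17.52: printed books → 9.5% → $1.6644
Scented candle $8.62: general merchandise → 5.75% → $0.49565
Subtotal = $560.40; unrounded tax = $39.60865 → $39.61; total due = $600.01

$600.01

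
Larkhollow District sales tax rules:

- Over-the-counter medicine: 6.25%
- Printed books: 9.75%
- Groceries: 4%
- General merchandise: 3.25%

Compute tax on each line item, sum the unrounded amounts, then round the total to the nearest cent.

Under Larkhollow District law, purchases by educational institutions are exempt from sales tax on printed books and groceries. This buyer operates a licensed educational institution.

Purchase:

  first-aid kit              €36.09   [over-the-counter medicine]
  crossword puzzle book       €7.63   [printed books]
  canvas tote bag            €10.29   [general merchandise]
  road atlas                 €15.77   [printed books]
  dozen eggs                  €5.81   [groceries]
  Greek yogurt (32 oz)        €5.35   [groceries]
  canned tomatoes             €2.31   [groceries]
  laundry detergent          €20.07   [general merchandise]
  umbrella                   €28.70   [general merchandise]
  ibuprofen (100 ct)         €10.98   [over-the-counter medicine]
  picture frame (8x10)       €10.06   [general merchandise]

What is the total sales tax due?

€5.19

First-aid kit €36.09: over-the-counter medicine → 6.25% → €2.255625
Crossword puzzle book €7.63: printed books, buyer-exempt → 0% → €0.00
Canvas tote bag €10.29: general merchandise → 3.25% → €0.334425
Road atlas €15.77: printed books, buyer-exempt → 0% → €0.00
Dozen eggs €5.81: groceries, buyer-exempt → 0% → €0.00
Greek yogurt (32 oz) €5.35: groceries, buyer-exempt → 0% → €0.00
Canned tomatoes €2.31: groceries, buyer-exempt → 0% → €0.00
Laundry detergent €20.07: general merchandise → 3.25% → €0.652275
Umbrella €28.70: general merchandise → 3.25% → €0.93275
Ibuprofen (100 ct) €10.98: over-the-counter medicine → 6.25% → €0.68625
Picture frame (8x10) €10.06: general merchandise → 3.25% → €0.32695
Unrounded tax sum = €5.188275 → €5.19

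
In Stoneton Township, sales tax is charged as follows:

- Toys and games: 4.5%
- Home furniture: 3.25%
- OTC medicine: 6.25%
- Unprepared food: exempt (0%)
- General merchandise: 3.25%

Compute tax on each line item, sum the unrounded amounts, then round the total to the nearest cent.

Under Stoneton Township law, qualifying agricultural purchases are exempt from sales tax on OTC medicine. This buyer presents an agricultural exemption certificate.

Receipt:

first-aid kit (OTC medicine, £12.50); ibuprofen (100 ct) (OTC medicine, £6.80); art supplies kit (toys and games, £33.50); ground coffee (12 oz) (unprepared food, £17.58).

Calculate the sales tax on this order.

£1.51

First-aid kit £12.50: OTC medicine, buyer-exempt → 0% → £0.00
Ibuprofen (100 ct) £6.80: OTC medicine, buyer-exempt → 0% → £0.00
Art supplies kit £33.50: toys and games → 4.5% → £1.5075
Ground coffee (12 oz) £17.58: unprepared food → 0% → £0.00
Unrounded tax sum = £1.5075 → £1.51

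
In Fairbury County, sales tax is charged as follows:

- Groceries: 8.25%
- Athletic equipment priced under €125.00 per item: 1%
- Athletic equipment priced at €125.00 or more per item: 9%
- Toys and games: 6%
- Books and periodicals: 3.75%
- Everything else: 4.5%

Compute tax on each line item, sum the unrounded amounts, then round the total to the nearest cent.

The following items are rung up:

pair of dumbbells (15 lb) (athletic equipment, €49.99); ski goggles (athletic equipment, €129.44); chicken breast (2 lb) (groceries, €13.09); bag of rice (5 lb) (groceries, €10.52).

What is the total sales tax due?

Pair of dumbbells (15 lb) €49.99: athletic equipment, under €125.00 → 1% → €0.4999
Ski goggles €129.44: athletic equipment, €125.00 or more → 9% → €11.6496
Chicken breast (2 lb) €13.09: groceries → 8.25% → €1.079925
Bag of rice (5 lb) €10.52: groceries → 8.25% → €0.8679
Unrounded tax sum = €14.097325 → €14.10

€14.10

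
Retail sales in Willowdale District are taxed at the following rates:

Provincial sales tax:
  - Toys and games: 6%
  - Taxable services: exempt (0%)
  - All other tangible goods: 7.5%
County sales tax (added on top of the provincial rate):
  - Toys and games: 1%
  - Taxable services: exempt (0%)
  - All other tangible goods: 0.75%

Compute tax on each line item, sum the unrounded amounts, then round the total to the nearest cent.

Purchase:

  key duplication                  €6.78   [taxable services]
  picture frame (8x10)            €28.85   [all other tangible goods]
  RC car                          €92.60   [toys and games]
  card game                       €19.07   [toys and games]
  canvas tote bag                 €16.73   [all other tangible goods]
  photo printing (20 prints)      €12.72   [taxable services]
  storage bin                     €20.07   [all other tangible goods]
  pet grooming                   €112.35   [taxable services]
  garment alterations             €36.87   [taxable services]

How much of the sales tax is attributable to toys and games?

RC car €92.60: toys and games → 6% + 1% county = 7% → €6.482
Card game €19.07: toys and games → 6% + 1% county = 7% → €1.3349
Tax on toys and games: unrounded sum = €7.8169 → €7.82

€7.82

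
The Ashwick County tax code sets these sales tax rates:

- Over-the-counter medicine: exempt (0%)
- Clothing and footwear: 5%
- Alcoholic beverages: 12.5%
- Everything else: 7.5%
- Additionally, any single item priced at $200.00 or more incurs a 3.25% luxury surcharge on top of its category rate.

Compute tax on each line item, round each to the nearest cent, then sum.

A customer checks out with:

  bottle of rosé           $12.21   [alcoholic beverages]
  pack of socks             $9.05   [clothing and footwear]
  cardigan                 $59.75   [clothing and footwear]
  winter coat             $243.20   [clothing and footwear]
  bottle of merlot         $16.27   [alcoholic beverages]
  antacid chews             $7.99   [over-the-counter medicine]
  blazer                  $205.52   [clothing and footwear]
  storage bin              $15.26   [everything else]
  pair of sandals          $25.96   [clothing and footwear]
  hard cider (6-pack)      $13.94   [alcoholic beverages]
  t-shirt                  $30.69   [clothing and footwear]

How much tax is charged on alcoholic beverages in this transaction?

$5.30

Bottle of rosé $12.21: alcoholic beverages → 12.5% → $1.53
Bottle of merlot $16.27: alcoholic beverages → 12.5% → $2.03
Hard cider (6-pack) $13.94: alcoholic beverages → 12.5% → $1.74
Tax on alcoholic beverages = $1.53 + $2.03 + $1.74 = $5.30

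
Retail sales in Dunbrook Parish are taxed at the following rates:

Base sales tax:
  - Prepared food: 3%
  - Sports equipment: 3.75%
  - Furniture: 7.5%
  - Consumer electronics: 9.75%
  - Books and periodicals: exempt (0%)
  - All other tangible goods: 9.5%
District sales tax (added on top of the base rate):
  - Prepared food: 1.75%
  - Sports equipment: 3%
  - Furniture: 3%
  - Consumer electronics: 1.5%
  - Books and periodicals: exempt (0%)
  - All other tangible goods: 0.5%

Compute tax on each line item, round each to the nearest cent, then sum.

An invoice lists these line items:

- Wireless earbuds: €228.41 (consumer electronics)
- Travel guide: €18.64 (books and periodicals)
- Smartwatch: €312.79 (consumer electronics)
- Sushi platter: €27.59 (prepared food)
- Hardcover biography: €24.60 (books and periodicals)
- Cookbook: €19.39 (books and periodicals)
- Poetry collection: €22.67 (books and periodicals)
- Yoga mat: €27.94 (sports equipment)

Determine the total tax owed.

€64.09

Wireless earbuds €228.41: consumer electronics → 9.75% + 1.5% district = 11.25% → €25.70
Travel guide €18.64: books and periodicals → 0% + 0% district = 0% → €0.00
Smartwatch €312.79: consumer electronics → 9.75% + 1.5% district = 11.25% → €35.19
Sushi platter €27.59: prepared food → 3% + 1.75% district = 4.75% → €1.31
Hardcover biography €24.60: books and periodicals → 0% + 0% district = 0% → €0.00
Cookbook €19.39: books and periodicals → 0% + 0% district = 0% → €0.00
Poetry collection €22.67: books and periodicals → 0% + 0% district = 0% → €0.00
Yoga mat €27.94: sports equipment → 3.75% + 3% district = 6.75% → €1.89
Total tax = €25.70 + €35.19 + €1.31 + €1.89 = €64.09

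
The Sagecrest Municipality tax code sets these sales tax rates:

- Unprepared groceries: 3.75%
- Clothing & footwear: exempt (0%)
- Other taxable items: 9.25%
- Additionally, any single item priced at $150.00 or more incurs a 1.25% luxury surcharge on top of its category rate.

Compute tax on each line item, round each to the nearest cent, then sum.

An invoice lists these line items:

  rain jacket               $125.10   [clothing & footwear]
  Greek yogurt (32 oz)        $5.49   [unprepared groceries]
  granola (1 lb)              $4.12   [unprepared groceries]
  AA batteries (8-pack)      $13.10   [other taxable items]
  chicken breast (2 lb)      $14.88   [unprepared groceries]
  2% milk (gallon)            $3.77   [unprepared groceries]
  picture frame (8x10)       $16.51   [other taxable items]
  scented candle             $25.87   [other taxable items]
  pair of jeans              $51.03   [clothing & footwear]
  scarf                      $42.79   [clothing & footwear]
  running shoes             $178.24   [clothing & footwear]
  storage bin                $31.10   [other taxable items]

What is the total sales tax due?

$11.30

Rain jacket $125.10: clothing & footwear → 0% → $0.00
Greek yogurt (32 oz) $5.49: unprepared groceries → 3.75% → $0.21
Granola (1 lb) $4.12: unprepared groceries → 3.75% → $0.15
AA batteries (8-pack) $13.10: other taxable items → 9.25% → $1.21
Chicken breast (2 lb) $14.88: unprepared groceries → 3.75% → $0.56
2% milk (gallon) $3.77: unprepared groceries → 3.75% → $0.14
Picture frame (8x10) $16.51: other taxable items → 9.25% → $1.53
Scented candle $25.87: other taxable items → 9.25% → $2.39
Pair of jeans $51.03: clothing & footwear → 0% → $0.00
Scarf $42.79: clothing & footwear → 0% → $0.00
Running shoes $178.24: clothing & footwear → 0% + 1.25% surcharge = 1.25% → $2.23
Storage bin $31.10: other taxable items → 9.25% → $2.88
Total tax = $0.21 + $0.15 + $1.21 + $0.56 + $0.14 + $1.53 + $2.39 + $2.23 + $2.88 = $11.30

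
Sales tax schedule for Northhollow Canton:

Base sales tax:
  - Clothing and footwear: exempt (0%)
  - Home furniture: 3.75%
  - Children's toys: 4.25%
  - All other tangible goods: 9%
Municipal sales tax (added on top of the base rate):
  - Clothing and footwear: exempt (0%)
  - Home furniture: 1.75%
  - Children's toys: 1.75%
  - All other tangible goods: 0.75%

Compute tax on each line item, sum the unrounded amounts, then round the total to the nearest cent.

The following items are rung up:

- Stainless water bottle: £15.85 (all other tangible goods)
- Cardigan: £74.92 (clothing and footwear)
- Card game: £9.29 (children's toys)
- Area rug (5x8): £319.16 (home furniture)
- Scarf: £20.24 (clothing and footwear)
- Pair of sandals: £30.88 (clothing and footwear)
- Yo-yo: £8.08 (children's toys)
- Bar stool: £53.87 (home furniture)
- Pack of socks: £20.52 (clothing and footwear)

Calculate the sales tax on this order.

£23.10

Stainless water bottle £15.85: all other tangible goods → 9% + 0.75% municipal = 9.75% → £1.545375
Cardigan £74.92: clothing and footwear → 0% + 0% municipal = 0% → £0.00
Card game £9.29: children's toys → 4.25% + 1.75% municipal = 6% → £0.5574
Area rug (5x8) £319.16: home furniture → 3.75% + 1.75% municipal = 5.5% → £17.5538
Scarf £20.24: clothing and footwear → 0% + 0% municipal = 0% → £0.00
Pair of sandals £30.88: clothing and footwear → 0% + 0% municipal = 0% → £0.00
Yo-yo £8.08: children's toys → 4.25% + 1.75% municipal = 6% → £0.4848
Bar stool £53.87: home furniture → 3.75% + 1.75% municipal = 5.5% → £2.96285
Pack of socks £20.52: clothing and footwear → 0% + 0% municipal = 0% → £0.00
Unrounded tax sum = £23.104225 → £23.10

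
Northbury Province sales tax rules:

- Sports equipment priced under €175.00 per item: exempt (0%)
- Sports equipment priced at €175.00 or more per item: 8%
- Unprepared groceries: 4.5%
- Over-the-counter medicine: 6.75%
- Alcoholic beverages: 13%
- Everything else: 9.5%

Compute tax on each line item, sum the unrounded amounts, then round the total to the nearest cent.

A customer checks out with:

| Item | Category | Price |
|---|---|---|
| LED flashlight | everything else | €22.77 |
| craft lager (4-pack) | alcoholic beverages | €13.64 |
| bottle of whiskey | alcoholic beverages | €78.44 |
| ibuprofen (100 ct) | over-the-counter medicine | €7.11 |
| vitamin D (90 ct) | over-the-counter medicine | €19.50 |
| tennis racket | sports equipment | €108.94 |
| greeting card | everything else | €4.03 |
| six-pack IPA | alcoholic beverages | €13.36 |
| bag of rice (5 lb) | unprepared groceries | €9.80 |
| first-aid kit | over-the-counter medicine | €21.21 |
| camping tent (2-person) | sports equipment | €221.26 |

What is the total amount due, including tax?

€557.68

LED flashlight €22.77: everything else → 9.5% → €2.16315
Craft lager (4-pack) €13.64: alcoholic beverages → 13% → €1.7732
Bottle of whiskey €78.44: alcoholic beverages → 13% → €10.1972
Ibuprofen (100 ct) €7.11: over-the-counter medicine → 6.75% → €0.479925
Vitamin D (90 ct) €19.50: over-the-counter medicine → 6.75% → €1.31625
Tennis racket €108.94: sports equipment, under €175.00 → 0% → €0.00
Greeting card €4.03: everything else → 9.5% → €0.38285
Six-pack IPA €13.36: alcoholic beverages → 13% → €1.7368
Bag of rice (5 lb) €9.80: unprepared groceries → 4.5% → €0.441
First-aid kit €21.21: over-the-counter medicine → 6.75% → €1.431675
Camping tent (2-person) €221.26: sports equipment, €175.00 or more → 8% → €17.7008
Subtotal = €520.06; unrounded tax = €37.62285 → €37.62; total due = €557.68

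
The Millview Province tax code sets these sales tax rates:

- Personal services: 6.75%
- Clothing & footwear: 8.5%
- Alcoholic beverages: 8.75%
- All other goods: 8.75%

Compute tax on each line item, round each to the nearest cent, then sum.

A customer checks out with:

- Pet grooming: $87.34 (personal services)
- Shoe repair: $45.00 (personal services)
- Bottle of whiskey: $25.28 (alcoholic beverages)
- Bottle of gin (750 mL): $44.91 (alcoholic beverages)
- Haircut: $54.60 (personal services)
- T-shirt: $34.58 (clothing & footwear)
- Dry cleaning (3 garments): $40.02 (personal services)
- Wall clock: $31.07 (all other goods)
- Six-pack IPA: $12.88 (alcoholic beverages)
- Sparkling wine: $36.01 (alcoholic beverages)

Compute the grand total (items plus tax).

Pet grooming $87.34: personal services → 6.75% → $5.90
Shoe repair $45.00: personal services → 6.75% → $3.04
Bottle of whiskey $25.28: alcoholic beverages → 8.75% → $2.21
Bottle of gin (750 mL) $44.91: alcoholic beverages → 8.75% → $3.93
Haircut $54.60: personal services → 6.75% → $3.69
T-shirt $34.58: clothing & footwear → 8.5% → $2.94
Dry cleaning (3 garments) $40.02: personal services → 6.75% → $2.70
Wall clock $31.07: all other goods → 8.75% → $2.72
Six-pack IPA $12.88: alcoholic beverages → 8.75% → $1.13
Sparkling wine $36.01: alcoholic beverages → 8.75% → $3.15
Subtotal = $411.69; tax = $31.41; total due = $443.10

$443.10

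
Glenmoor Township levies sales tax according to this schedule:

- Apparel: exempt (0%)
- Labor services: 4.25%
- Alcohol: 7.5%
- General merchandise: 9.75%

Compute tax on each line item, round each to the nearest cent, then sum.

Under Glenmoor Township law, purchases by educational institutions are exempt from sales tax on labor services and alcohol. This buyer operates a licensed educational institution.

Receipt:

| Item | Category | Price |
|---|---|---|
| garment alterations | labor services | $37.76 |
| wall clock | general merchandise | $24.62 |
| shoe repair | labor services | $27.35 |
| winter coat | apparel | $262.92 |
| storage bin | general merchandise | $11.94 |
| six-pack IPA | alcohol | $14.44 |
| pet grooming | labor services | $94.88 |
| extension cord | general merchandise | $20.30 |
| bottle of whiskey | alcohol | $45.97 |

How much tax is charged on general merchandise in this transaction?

$5.54

Wall clock $24.62: general merchandise → 9.75% → $2.40
Storage bin $11.94: general merchandise → 9.75% → $1.16
Extension cord $20.30: general merchandise → 9.75% → $1.98
Tax on general merchandise = $2.40 + $1.16 + $1.98 = $5.54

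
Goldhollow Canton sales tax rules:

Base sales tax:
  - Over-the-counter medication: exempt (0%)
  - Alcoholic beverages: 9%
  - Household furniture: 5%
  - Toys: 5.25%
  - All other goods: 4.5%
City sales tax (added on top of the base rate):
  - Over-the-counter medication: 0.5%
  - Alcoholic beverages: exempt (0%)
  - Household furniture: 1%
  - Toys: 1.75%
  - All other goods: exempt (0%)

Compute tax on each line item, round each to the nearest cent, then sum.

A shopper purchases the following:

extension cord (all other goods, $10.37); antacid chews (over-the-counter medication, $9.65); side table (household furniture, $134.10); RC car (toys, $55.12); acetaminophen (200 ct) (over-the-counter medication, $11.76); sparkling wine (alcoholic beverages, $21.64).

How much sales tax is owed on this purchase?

$14.44

Extension cord $10.37: all other goods → 4.5% + 0% city = 4.5% → $0.47
Antacid chews $9.65: over-the-counter medication → 0% + 0.5% city = 0.5% → $0.05
Side table $134.10: household furniture → 5% + 1% city = 6% → $8.05
RC car $55.12: toys → 5.25% + 1.75% city = 7% → $3.86
Acetaminophen (200 ct) $11.76: over-the-counter medication → 0% + 0.5% city = 0.5% → $0.06
Sparkling wine $21.64: alcoholic beverages → 9% + 0% city = 9% → $1.95
Total tax = $0.47 + $0.05 + $8.05 + $3.86 + $0.06 + $1.95 = $14.44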